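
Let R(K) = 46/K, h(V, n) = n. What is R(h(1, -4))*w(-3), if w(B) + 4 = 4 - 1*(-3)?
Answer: -69/2 ≈ -34.500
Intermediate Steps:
w(B) = 3 (w(B) = -4 + (4 - 1*(-3)) = -4 + (4 + 3) = -4 + 7 = 3)
R(h(1, -4))*w(-3) = (46/(-4))*3 = (46*(-¼))*3 = -23/2*3 = -69/2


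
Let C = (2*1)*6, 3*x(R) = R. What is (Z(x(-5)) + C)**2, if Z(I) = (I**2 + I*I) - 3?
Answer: 17161/81 ≈ 211.86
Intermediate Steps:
x(R) = R/3
C = 12 (C = 2*6 = 12)
Z(I) = -3 + 2*I**2 (Z(I) = (I**2 + I**2) - 3 = 2*I**2 - 3 = -3 + 2*I**2)
(Z(x(-5)) + C)**2 = ((-3 + 2*((1/3)*(-5))**2) + 12)**2 = ((-3 + 2*(-5/3)**2) + 12)**2 = ((-3 + 2*(25/9)) + 12)**2 = ((-3 + 50/9) + 12)**2 = (23/9 + 12)**2 = (131/9)**2 = 17161/81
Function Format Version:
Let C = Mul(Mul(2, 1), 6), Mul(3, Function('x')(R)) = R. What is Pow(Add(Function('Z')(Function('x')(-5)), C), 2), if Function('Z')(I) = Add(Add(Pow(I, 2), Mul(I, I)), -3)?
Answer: Rational(17161, 81) ≈ 211.86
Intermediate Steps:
Function('x')(R) = Mul(Rational(1, 3), R)
C = 12 (C = Mul(2, 6) = 12)
Function('Z')(I) = Add(-3, Mul(2, Pow(I, 2))) (Function('Z')(I) = Add(Add(Pow(I, 2), Pow(I, 2)), -3) = Add(Mul(2, Pow(I, 2)), -3) = Add(-3, Mul(2, Pow(I, 2))))
Pow(Add(Function('Z')(Function('x')(-5)), C), 2) = Pow(Add(Add(-3, Mul(2, Pow(Mul(Rational(1, 3), -5), 2))), 12), 2) = Pow(Add(Add(-3, Mul(2, Pow(Rational(-5, 3), 2))), 12), 2) = Pow(Add(Add(-3, Mul(2, Rational(25, 9))), 12), 2) = Pow(Add(Add(-3, Rational(50, 9)), 12), 2) = Pow(Add(Rational(23, 9), 12), 2) = Pow(Rational(131, 9), 2) = Rational(17161, 81)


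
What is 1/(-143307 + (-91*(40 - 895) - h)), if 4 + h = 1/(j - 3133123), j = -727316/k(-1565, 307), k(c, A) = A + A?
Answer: -962232419/63024298979355 ≈ -1.5268e-5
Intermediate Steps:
k(c, A) = 2*A
j = -363658/307 (j = -727316/(2*307) = -727316/614 = -727316*1/614 = -363658/307 ≈ -1184.6)
h = -3848929983/962232419 (h = -4 + 1/(-363658/307 - 3133123) = -4 + 1/(-962232419/307) = -4 - 307/962232419 = -3848929983/962232419 ≈ -4.0000)
1/(-143307 + (-91*(40 - 895) - h)) = 1/(-143307 + (-91*(40 - 895) - 1*(-3848929983/962232419))) = 1/(-143307 + (-91*(-855) + 3848929983/962232419)) = 1/(-143307 + (77805 + 3848929983/962232419)) = 1/(-143307 + 74870342290278/962232419) = 1/(-63024298979355/962232419) = -962232419/63024298979355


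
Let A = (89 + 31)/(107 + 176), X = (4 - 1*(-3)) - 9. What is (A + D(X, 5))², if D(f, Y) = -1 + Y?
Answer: 1567504/80089 ≈ 19.572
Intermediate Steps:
X = -2 (X = (4 + 3) - 9 = 7 - 9 = -2)
A = 120/283 ≈ 0.42403
(A + D(X, 5))² = (120/283 + (-1 + 5))² = (120/283 + 4)² = (1252/283)² = 1567504/80089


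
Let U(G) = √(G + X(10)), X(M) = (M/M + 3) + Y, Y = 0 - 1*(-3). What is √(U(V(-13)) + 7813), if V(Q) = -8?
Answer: √(7813 + I) ≈ 88.391 + 0.0057*I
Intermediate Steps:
Y = 3 (Y = 0 + 3 = 3)
X(M) = 7 (X(M) = (M/M + 3) + 3 = (1 + 3) + 3 = 4 + 3 = 7)
U(G) = √(7 + G) (U(G) = √(G + 7) = √(7 + G))
√(U(V(-13)) + 7813) = √(√(7 - 8) + 7813) = √(√(-1) + 7813) = √(I + 7813) = √(7813 + I)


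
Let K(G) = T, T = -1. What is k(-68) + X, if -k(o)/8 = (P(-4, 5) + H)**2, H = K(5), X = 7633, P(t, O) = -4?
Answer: 7433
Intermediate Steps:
K(G) = -1
H = -1
k(o) = -200 (k(o) = -8*(-4 - 1)**2 = -8*(-5)**2 = -8*25 = -200)
k(-68) + X = -200 + 7633 = 7433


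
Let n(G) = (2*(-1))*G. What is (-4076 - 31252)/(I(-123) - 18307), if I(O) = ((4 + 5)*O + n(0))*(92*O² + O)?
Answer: 17664/770340011 ≈ 2.2930e-5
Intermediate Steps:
n(G) = -2*G
I(O) = 9*O*(O + 92*O²) (I(O) = ((4 + 5)*O - 2*0)*(92*O² + O) = (9*O + 0)*(O + 92*O²) = (9*O)*(O + 92*O²) = 9*O*(O + 92*O²))
(-4076 - 31252)/(I(-123) - 18307) = (-4076 - 31252)/((-123)²*(9 + 828*(-123)) - 18307) = -35328/(15129*(9 - 101844) - 18307) = -35328/(15129*(-101835) - 18307) = -35328/(-1540661715 - 18307) = -35328/(-1540680022) = -35328*(-1/1540680022) = 17664/770340011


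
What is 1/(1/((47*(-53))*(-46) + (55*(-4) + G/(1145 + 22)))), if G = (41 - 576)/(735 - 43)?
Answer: 92357863889/807564 ≈ 1.1437e+5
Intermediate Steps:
G = -535/692 ≈ -0.77312
1/(1/((47*(-53))*(-46) + (55*(-4) + G/(1145 + 22)))) = 1/(1/((47*(-53))*(-46) + (55*(-4) - 535/(692*(1145 + 22))))) = 1/(1/(-2491*(-46) + (-220 - 535/692/1167))) = 1/(1/(114586 + (-220 - 535/692*1/1167))) = 1/(1/(114586 + (-220 - 535/807564))) = 1/(1/(114586 - 177664615/807564)) = 1/(1/(92357863889/807564)) = 1/(807564/92357863889) = 92357863889/807564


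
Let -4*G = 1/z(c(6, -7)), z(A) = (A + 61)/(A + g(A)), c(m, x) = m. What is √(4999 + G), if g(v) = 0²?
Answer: √89761642/134 ≈ 70.703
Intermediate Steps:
g(v) = 0
z(A) = (61 + A)/A (z(A) = (A + 61)/(A + 0) = (61 + A)/A)
G = -3/134 (G = -6/(61 + 6)/4 = -1/(4*((⅙)*67)) = -1/(4*67/6) = -¼*6/67 = -3/134 ≈ -0.022388)
√(4999 + G) = √(4999 - 3/134) = √(669863/134) = √89761642/134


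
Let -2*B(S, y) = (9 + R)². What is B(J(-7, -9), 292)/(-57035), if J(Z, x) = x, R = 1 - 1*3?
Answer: 49/114070 ≈ 0.00042956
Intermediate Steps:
R = -2 (R = 1 - 3 = -2)
B(S, y) = -49/2 (B(S, y) = -(9 - 2)²/2 = -½*7² = -½*49 = -49/2)
B(J(-7, -9), 292)/(-57035) = -49/2/(-57035) = -49/2*(-1/57035) = 49/114070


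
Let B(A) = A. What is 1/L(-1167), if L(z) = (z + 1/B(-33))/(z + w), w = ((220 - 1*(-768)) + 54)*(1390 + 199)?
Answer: -54600843/38512 ≈ -1417.8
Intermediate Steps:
w = 1655738 (w = ((220 + 768) + 54)*1589 = (988 + 54)*1589 = 1042*1589 = 1655738)
L(z) = (-1/33 + z)/(1655738 + z) (L(z) = (z + 1/(-33))/(z + 1655738) = (z - 1/33)/(1655738 + z) = (-1/33 + z)/(1655738 + z))
1/L(-1167) = 1/((-1/33 - 1167)/(1655738 - 1167)) = 1/(-38512/33/1654571) = 1/((1/1654571)*(-38512/33)) = 1/(-38512/54600843) = -54600843/38512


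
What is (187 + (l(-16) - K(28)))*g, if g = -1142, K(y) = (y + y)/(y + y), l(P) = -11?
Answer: -199850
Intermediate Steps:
K(y) = 1 (K(y) = (2*y)/((2*y)) = (2*y)*(1/(2*y)) = 1)
(187 + (l(-16) - K(28)))*g = (187 + (-11 - 1*1))*(-1142) = (187 + (-11 - 1))*(-1142) = (187 - 12)*(-1142) = 175*(-1142) = -199850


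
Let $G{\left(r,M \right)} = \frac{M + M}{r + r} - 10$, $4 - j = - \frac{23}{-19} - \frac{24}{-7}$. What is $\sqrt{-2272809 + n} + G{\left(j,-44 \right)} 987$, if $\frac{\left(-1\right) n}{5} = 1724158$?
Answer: $\frac{4936974}{85} + i \sqrt{10893599} \approx 58082.0 + 3300.5 i$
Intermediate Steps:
$n = -8620790$ ($n = \left(-5\right) 1724158 = -8620790$)
$j = - \frac{85}{133}$ ($j = 4 - \left(- \frac{23}{-19} - \frac{24}{-7}\right) = 4 - \left(\left(-23\right) \left(- \frac{1}{19}\right) - - \frac{24}{7}\right) = 4 - \left(\frac{23}{19} + \frac{24}{7}\right) = 4 - \frac{617}{133} = - \frac{85}{133} \approx -0.6391$)
$G{\left(r,M \right)} = -10 + \frac{M}{r}$ ($G{\left(r,M \right)} = \frac{2 M}{2 r} - 10 = 2 M \frac{1}{2 r} - 10 = \frac{M}{r} - 10 = -10 + \frac{M}{r}$)
$\sqrt{-2272809 + n} + G{\left(j,-44 \right)} 987 = \sqrt{-2272809 - 8620790} + \left(-10 - \frac{44}{- \frac{85}{133}}\right) 987 = \sqrt{-10893599} + \left(-10 - - \frac{5852}{85}\right) 987 = i \sqrt{10893599} + \left(-10 + \frac{5852}{85}\right) 987 = i \sqrt{10893599} + \frac{5002}{85} \cdot 987 = i \sqrt{10893599} + \frac{4936974}{85} = \frac{4936974}{85} + i \sqrt{10893599}$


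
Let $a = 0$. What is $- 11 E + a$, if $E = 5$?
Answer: $-55$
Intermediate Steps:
$- 11 E + a = \left(-11\right) 5 + 0 = -55 + 0 = -55$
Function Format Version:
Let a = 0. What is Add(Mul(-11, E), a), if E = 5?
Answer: -55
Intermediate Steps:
Add(Mul(-11, E), a) = Add(Mul(-11, 5), 0) = Add(-55, 0) = -55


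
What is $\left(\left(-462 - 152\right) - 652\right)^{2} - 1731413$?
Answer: $-128657$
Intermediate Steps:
$\left(\left(-462 - 152\right) - 652\right)^{2} - 1731413 = \left(-614 - 652\right)^{2} - 1731413 = \left(-1266\right)^{2} - 1731413 = 1602756 - 1731413 = -128657$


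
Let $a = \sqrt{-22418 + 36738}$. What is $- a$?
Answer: $- 4 \sqrt{895} \approx -119.67$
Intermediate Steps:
$a = 4 \sqrt{895}$ ($a = \sqrt{14320} = 4 \sqrt{895} \approx 119.67$)
$- a = - 4 \sqrt{895}$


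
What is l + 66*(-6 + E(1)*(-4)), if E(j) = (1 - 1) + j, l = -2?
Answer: -662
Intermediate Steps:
E(j) = j (E(j) = 0 + j = j)
l + 66*(-6 + E(1)*(-4)) = -2 + 66*(-6 + 1*(-4)) = -2 + 66*(-6 - 4) = -2 + 66*(-10) = -2 - 660 = -662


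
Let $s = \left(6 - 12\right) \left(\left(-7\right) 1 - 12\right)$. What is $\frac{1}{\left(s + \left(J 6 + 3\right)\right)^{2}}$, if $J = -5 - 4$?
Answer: $\frac{1}{3969} \approx 0.00025195$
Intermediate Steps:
$J = -9$ ($J = -5 - 4 = -9$)
$s = 114$ ($s = - 6 \left(-7 - 12\right) = \left(-6\right) \left(-19\right) = 114$)
$\frac{1}{\left(s + \left(J 6 + 3\right)\right)^{2}} = \frac{1}{\left(114 + \left(\left(-9\right) 6 + 3\right)\right)^{2}} = \frac{1}{\left(114 + \left(-54 + 3\right)\right)^{2}} = \frac{1}{\left(114 - 51\right)^{2}} = \frac{1}{63^{2}} = \frac{1}{3969}$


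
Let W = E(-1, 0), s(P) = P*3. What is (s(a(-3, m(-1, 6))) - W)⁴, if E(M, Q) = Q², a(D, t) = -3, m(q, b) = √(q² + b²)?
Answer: 6561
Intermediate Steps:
m(q, b) = √(b² + q²)
s(P) = 3*P
W = 0 (W = 0² = 0)
(s(a(-3, m(-1, 6))) - W)⁴ = (3*(-3) - 1*0)⁴ = (-9 + 0)⁴ = (-9)⁴ = 6561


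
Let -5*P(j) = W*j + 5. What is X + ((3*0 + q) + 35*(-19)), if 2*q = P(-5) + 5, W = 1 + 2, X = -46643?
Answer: -94609/2 ≈ -47305.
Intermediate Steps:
W = 3
P(j) = -1 - 3*j/5 (P(j) = -(3*j + 5)/5 = -(5 + 3*j)/5 = -1 - 3*j/5)
q = 7/2 (q = ((-1 - 3/5*(-5)) + 5)/2 = ((-1 + 3) + 5)/2 = (2 + 5)/2 = (1/2)*7 = 7/2 ≈ 3.5000)
X + ((3*0 + q) + 35*(-19)) = -46643 + ((3*0 + 7/2) + 35*(-19)) = -46643 + ((0 + 7/2) - 665) = -46643 + (7/2 - 665) = -46643 - 1323/2 = -94609/2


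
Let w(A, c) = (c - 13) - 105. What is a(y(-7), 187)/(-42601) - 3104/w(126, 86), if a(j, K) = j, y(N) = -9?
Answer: 4132306/42601 ≈ 97.000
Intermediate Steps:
w(A, c) = -118 + c (w(A, c) = (-13 + c) - 105 = -118 + c)
a(y(-7), 187)/(-42601) - 3104/w(126, 86) = -9/(-42601) - 3104/(-118 + 86) = -9*(-1/42601) - 3104/(-32) = 9/42601 - 3104*(-1/32) = 9/42601 + 97 = 4132306/42601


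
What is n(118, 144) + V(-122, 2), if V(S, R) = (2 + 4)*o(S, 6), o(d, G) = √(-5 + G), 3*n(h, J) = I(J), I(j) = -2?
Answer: 16/3 ≈ 5.3333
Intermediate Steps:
n(h, J) = -⅔ (n(h, J) = (⅓)*(-2) = -⅔)
V(S, R) = 6 (V(S, R) = (2 + 4)*√(-5 + 6) = 6*√1 = 6*1 = 6)
n(118, 144) + V(-122, 2) = -⅔ + 6 = 16/3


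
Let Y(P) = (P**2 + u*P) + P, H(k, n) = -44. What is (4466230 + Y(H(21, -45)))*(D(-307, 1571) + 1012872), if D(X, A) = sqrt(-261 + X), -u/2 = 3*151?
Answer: 4566012795792 + 9015972*I*sqrt(142) ≈ 4.566e+12 + 1.0744e+8*I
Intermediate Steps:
u = -906 (u = -6*151 = -2*453 = -906)
Y(P) = P**2 - 905*P (Y(P) = (P**2 - 906*P) + P = P**2 - 905*P)
(4466230 + Y(H(21, -45)))*(D(-307, 1571) + 1012872) = (4466230 - 44*(-905 - 44))*(sqrt(-261 - 307) + 1012872) = (4466230 - 44*(-949))*(sqrt(-568) + 1012872) = (4466230 + 41756)*(2*I*sqrt(142) + 1012872) = 4507986*(1012872 + 2*I*sqrt(142)) = 4566012795792 + 9015972*I*sqrt(142)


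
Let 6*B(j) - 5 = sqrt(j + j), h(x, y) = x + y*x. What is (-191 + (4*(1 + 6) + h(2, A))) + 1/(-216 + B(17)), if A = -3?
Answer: -92779265/555549 - 2*sqrt(34)/555549 ≈ -167.00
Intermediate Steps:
h(x, y) = x + x*y
B(j) = 5/6 + sqrt(2)*sqrt(j)/6 (B(j) = 5/6 + sqrt(j + j)/6 = 5/6 + sqrt(2*j)/6 = 5/6 + (sqrt(2)*sqrt(j))/6 = 5/6 + sqrt(2)*sqrt(j)/6)
(-191 + (4*(1 + 6) + h(2, A))) + 1/(-216 + B(17)) = (-191 + (4*(1 + 6) + 2*(1 - 3))) + 1/(-216 + (5/6 + sqrt(2)*sqrt(17)/6)) = (-191 + (4*7 + 2*(-2))) + 1/(-216 + (5/6 + sqrt(34)/6)) = (-191 + (28 - 4)) + 1/(-1291/6 + sqrt(34)/6) = (-191 + 24) + 1/(-1291/6 + sqrt(34)/6) = -167 + 1/(-1291/6 + sqrt(34)/6)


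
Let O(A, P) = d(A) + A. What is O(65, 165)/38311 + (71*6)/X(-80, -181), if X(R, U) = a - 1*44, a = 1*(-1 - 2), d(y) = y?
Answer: -1254952/138509 ≈ -9.0604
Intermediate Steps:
O(A, P) = 2*A (O(A, P) = A + A = 2*A)
a = -3 (a = 1*(-3) = -3)
X(R, U) = -47 (X(R, U) = -3 - 1*44 = -3 - 44 = -47)
O(65, 165)/38311 + (71*6)/X(-80, -181) = (2*65)/38311 + (71*6)/(-47) = 130*(1/38311) + 426*(-1/47) = 10/2947 - 426/47 = -1254952/138509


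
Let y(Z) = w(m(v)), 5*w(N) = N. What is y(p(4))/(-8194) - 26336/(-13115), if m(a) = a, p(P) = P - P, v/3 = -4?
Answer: 21582866/10746431 ≈ 2.0084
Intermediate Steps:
v = -12 (v = 3*(-4) = -12)
p(P) = 0
w(N) = N/5
y(Z) = -12/5 (y(Z) = (1/5)*(-12) = -12/5)
y(p(4))/(-8194) - 26336/(-13115) = -12/5/(-8194) - 26336/(-13115) = -12/5*(-1/8194) - 26336*(-1/13115) = 6/20485 + 26336/13115 = 21582866/10746431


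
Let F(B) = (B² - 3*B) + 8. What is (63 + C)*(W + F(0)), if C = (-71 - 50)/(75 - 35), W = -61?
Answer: -127147/40 ≈ -3178.7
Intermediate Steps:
F(B) = 8 + B² - 3*B
C = -121/40 ≈ -3.0250
(63 + C)*(W + F(0)) = (63 - 121/40)*(-61 + (8 + 0² - 3*0)) = 2399*(-61 + (8 + 0 + 0))/40 = 2399*(-61 + 8)/40 = (2399/40)*(-53) = -127147/40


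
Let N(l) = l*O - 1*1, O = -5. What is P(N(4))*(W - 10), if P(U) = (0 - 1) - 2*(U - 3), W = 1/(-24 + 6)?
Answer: -8507/18 ≈ -472.61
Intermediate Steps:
W = -1/18 (W = 1/(-18) = -1/18 ≈ -0.055556)
N(l) = -1 - 5*l (N(l) = l*(-5) - 1*1 = -5*l - 1 = -1 - 5*l)
P(U) = 5 - 2*U (P(U) = -1 - 2*(-3 + U) = -1 + (6 - 2*U) = 5 - 2*U)
P(N(4))*(W - 10) = (5 - 2*(-1 - 5*4))*(-1/18 - 10) = (5 - 2*(-1 - 20))*(-181/18) = (5 - 2*(-21))*(-181/18) = (5 + 42)*(-181/18) = 47*(-181/18) = -8507/18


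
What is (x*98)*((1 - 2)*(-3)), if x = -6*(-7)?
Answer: 12348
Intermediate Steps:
x = 42
(x*98)*((1 - 2)*(-3)) = (42*98)*((1 - 2)*(-3)) = 4116*(-1*(-3)) = 4116*3 = 12348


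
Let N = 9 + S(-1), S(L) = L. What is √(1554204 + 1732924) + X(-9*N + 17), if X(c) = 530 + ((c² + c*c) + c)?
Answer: 6525 + 2*√821782 ≈ 8338.0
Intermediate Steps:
N = 8 (N = 9 - 1 = 8)
X(c) = 530 + c + 2*c² (X(c) = 530 + ((c² + c²) + c) = 530 + (2*c² + c) = 530 + (c + 2*c²) = 530 + c + 2*c²)
√(1554204 + 1732924) + X(-9*N + 17) = √(1554204 + 1732924) + (530 + (-9*8 + 17) + 2*(-9*8 + 17)²) = √3287128 + (530 + (-72 + 17) + 2*(-72 + 17)²) = 2*√821782 + (530 - 55 + 2*(-55)²) = 2*√821782 + (530 - 55 + 2*3025) = 2*√821782 + (530 - 55 + 6050) = 2*√821782 + 6525 = 6525 + 2*√821782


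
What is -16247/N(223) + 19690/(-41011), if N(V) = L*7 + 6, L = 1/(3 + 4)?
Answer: -95206221/41011 ≈ -2321.5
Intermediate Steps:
L = ⅐ (L = 1/7 = ⅐ ≈ 0.14286)
N(V) = 7 (N(V) = (⅐)*7 + 6 = 1 + 6 = 7)
-16247/N(223) + 19690/(-41011) = -16247/7 + 19690/(-41011) = -16247*⅐ + 19690*(-1/41011) = -2321 - 19690/41011 = -95206221/41011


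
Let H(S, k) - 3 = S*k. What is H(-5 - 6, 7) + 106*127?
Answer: 13388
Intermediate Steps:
H(S, k) = 3 + S*k
H(-5 - 6, 7) + 106*127 = (3 + (-5 - 6)*7) + 106*127 = (3 - 11*7) + 13462 = (3 - 77) + 13462 = -74 + 13462 = 13388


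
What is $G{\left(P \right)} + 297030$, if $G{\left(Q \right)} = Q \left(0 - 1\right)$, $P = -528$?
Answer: $297558$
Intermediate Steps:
$G{\left(Q \right)} = - Q$ ($G{\left(Q \right)} = Q \left(-1\right) = - Q$)
$G{\left(P \right)} + 297030 = \left(-1\right) \left(-528\right) + 297030 = 528 + 297030 = 297558$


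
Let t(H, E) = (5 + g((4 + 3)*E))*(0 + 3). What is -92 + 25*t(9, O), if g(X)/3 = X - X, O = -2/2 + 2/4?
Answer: 283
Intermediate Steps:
O = -½ (O = -2*½ + 2*(¼) = -1 + ½ = -½ ≈ -0.50000)
g(X) = 0 (g(X) = 3*(X - X) = 3*0 = 0)
t(H, E) = 15 (t(H, E) = (5 + 0)*(0 + 3) = 5*3 = 15)
-92 + 25*t(9, O) = -92 + 25*15 = -92 + 375 = 283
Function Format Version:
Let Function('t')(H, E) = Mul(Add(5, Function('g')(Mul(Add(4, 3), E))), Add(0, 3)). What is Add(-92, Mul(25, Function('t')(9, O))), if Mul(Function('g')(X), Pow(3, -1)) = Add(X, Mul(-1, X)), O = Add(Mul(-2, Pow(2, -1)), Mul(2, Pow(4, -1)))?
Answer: 283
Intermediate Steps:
O = Rational(-1, 2) (O = Add(Mul(-2, Rational(1, 2)), Mul(2, Rational(1, 4))) = Add(-1, Rational(1, 2)) = Rational(-1, 2) ≈ -0.50000)
Function('g')(X) = 0 (Function('g')(X) = Mul(3, Add(X, Mul(-1, X))) = Mul(3, 0) = 0)
Function('t')(H, E) = 15 (Function('t')(H, E) = Mul(Add(5, 0), Add(0, 3)) = Mul(5, 3) = 15)
Add(-92, Mul(25, Function('t')(9, O))) = Add(-92, Mul(25, 15)) = Add(-92, 375) = 283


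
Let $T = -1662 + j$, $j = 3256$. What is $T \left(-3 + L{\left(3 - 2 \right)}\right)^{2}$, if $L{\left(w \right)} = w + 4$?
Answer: $6376$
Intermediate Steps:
$T = 1594$ ($T = -1662 + 3256 = 1594$)
$L{\left(w \right)} = 4 + w$
$T \left(-3 + L{\left(3 - 2 \right)}\right)^{2} = 1594 \left(-3 + \left(4 + \left(3 - 2\right)\right)\right)^{2} = 1594 \left(-3 + \left(4 + 1\right)\right)^{2} = 1594 \left(-3 + 5\right)^{2} = 1594 \cdot 2^{2} = 1594 \cdot 4 = 6376$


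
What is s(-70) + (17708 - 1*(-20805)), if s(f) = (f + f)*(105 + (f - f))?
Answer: 23813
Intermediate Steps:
s(f) = 210*f (s(f) = (2*f)*(105 + 0) = (2*f)*105 = 210*f)
s(-70) + (17708 - 1*(-20805)) = 210*(-70) + (17708 - 1*(-20805)) = -14700 + (17708 + 20805) = -14700 + 38513 = 23813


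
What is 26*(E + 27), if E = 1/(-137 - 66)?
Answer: 142480/203 ≈ 701.87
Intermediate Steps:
E = -1/203 (E = 1/(-203) = -1/203 ≈ -0.0049261)
26*(E + 27) = 26*(-1/203 + 27) = 26*(5480/203) = 142480/203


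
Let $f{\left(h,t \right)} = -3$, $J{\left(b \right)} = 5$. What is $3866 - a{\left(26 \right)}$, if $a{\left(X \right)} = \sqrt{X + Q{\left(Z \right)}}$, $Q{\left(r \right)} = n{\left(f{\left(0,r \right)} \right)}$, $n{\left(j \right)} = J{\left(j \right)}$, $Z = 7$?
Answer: $3866 - \sqrt{31} \approx 3860.4$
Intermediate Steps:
$n{\left(j \right)} = 5$
$Q{\left(r \right)} = 5$
$a{\left(X \right)} = \sqrt{5 + X}$ ($a{\left(X \right)} = \sqrt{X + 5} = \sqrt{5 + X}$)
$3866 - a{\left(26 \right)} = 3866 - \sqrt{5 + 26} = 3866 - \sqrt{31}$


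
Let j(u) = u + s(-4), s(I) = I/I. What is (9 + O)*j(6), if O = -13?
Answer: -28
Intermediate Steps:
s(I) = 1
j(u) = 1 + u (j(u) = u + 1 = 1 + u)
(9 + O)*j(6) = (9 - 13)*(1 + 6) = -4*7 = -28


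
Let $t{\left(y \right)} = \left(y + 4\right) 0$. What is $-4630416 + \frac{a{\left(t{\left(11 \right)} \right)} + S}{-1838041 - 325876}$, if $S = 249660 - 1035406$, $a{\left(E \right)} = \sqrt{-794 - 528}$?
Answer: $- \frac{10019835113726}{2163917} - \frac{i \sqrt{1322}}{2163917} \approx -4.6304 \cdot 10^{6} - 1.6803 \cdot 10^{-5} i$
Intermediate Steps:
$t{\left(y \right)} = 0$ ($t{\left(y \right)} = \left(4 + y\right) 0 = 0$)
$a{\left(E \right)} = i \sqrt{1322}$ ($a{\left(E \right)} = \sqrt{-1322} = i \sqrt{1322}$)
$S = -785746$ ($S = 249660 - 1035406 = -785746$)
$-4630416 + \frac{a{\left(t{\left(11 \right)} \right)} + S}{-1838041 - 325876} = -4630416 + \frac{i \sqrt{1322} - 785746}{-1838041 - 325876} = -4630416 + \frac{-785746 + i \sqrt{1322}}{-2163917} = -4630416 + \left(-785746 + i \sqrt{1322}\right) \left(- \frac{1}{2163917}\right) = -4630416 + \left(\frac{785746}{2163917} - \frac{i \sqrt{1322}}{2163917}\right) = - \frac{10019835113726}{2163917} - \frac{i \sqrt{1322}}{2163917}$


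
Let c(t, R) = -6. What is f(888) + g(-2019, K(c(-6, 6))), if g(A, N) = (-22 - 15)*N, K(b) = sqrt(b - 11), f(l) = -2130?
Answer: -2130 - 37*I*sqrt(17) ≈ -2130.0 - 152.55*I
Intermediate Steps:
K(b) = sqrt(-11 + b)
g(A, N) = -37*N
f(888) + g(-2019, K(c(-6, 6))) = -2130 - 37*sqrt(-11 - 6) = -2130 - 37*I*sqrt(17)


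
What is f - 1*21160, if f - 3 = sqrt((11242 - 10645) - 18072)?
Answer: -21157 + 5*I*sqrt(699) ≈ -21157.0 + 132.19*I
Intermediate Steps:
f = 3 + 5*I*sqrt(699) (f = 3 + sqrt((11242 - 10645) - 18072) = 3 + sqrt(597 - 18072) = 3 + sqrt(-17475) = 3 + 5*I*sqrt(699) ≈ 3.0 + 132.19*I)
f - 1*21160 = (3 + 5*I*sqrt(699)) - 1*21160 = (3 + 5*I*sqrt(699)) - 21160 = -21157 + 5*I*sqrt(699)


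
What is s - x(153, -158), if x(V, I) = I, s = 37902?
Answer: 38060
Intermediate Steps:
s - x(153, -158) = 37902 - 1*(-158) = 37902 + 158 = 38060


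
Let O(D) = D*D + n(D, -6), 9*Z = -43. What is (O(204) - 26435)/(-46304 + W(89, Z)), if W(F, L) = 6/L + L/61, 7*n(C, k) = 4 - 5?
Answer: -2508621462/7651910161 ≈ -0.32784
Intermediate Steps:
n(C, k) = -⅐ (n(C, k) = (4 - 5)/7 = (⅐)*(-1) = -⅐)
Z = -43/9 (Z = (⅑)*(-43) = -43/9 ≈ -4.7778)
O(D) = -⅐ + D² (O(D) = D*D - ⅐ = D² - ⅐ = -⅐ + D²)
W(F, L) = 6/L + L/61 (W(F, L) = 6/L + L*(1/61) = 6/L + L/61)
(O(204) - 26435)/(-46304 + W(89, Z)) = ((-⅐ + 204²) - 26435)/(-46304 + (6/(-43/9) + (1/61)*(-43/9))) = ((-⅐ + 41616) - 26435)/(-46304 + (6*(-9/43) - 43/549)) = (291311/7 - 26435)/(-46304 + (-54/43 - 43/549)) = 106266/(7*(-46304 - 31495/23607)) = 106266/(7*(-1093130023/23607)) = (106266/7)*(-23607/1093130023) = -2508621462/7651910161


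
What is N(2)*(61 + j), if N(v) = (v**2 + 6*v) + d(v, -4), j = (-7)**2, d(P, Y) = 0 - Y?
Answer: 2200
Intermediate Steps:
d(P, Y) = -Y
j = 49
N(v) = 4 + v**2 + 6*v (N(v) = (v**2 + 6*v) - 1*(-4) = (v**2 + 6*v) + 4 = 4 + v**2 + 6*v)
N(2)*(61 + j) = (4 + 2**2 + 6*2)*(61 + 49) = (4 + 4 + 12)*110 = 20*110 = 2200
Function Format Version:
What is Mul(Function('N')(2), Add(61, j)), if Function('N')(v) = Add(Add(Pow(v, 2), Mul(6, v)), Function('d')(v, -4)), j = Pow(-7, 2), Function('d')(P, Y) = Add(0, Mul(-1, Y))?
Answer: 2200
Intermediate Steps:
Function('d')(P, Y) = Mul(-1, Y)
j = 49
Function('N')(v) = Add(4, Pow(v, 2), Mul(6, v)) (Function('N')(v) = Add(Add(Pow(v, 2), Mul(6, v)), Mul(-1, -4)) = Add(Add(Pow(v, 2), Mul(6, v)), 4) = Add(4, Pow(v, 2), Mul(6, v)))
Mul(Function('N')(2), Add(61, j)) = Mul(Add(4, Pow(2, 2), Mul(6, 2)), Add(61, 49)) = Mul(Add(4, 4, 12), 110) = Mul(20, 110) = 2200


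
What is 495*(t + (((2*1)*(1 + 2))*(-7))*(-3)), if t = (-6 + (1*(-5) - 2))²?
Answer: 146025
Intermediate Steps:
t = 169 (t = (-6 + (-5 - 2))² = (-6 - 7)² = (-13)² = 169)
495*(t + (((2*1)*(1 + 2))*(-7))*(-3)) = 495*(169 + (((2*1)*(1 + 2))*(-7))*(-3)) = 495*(169 + ((2*3)*(-7))*(-3)) = 495*(169 + (6*(-7))*(-3)) = 495*(169 - 42*(-3)) = 495*(169 + 126) = 495*295 = 146025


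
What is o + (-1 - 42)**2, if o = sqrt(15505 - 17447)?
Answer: 1849 + I*sqrt(1942) ≈ 1849.0 + 44.068*I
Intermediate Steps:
o = I*sqrt(1942) (o = sqrt(-1942) = I*sqrt(1942) ≈ 44.068*I)
o + (-1 - 42)**2 = I*sqrt(1942) + (-1 - 42)**2 = I*sqrt(1942) + (-43)**2 = I*sqrt(1942) + 1849 = 1849 + I*sqrt(1942)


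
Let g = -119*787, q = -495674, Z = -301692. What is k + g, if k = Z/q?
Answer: -23210527715/247837 ≈ -93652.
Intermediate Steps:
k = 150846/247837 (k = -301692/(-495674) = -301692*(-1/495674) = 150846/247837 ≈ 0.60865)
g = -93653
k + g = 150846/247837 - 93653 = -23210527715/247837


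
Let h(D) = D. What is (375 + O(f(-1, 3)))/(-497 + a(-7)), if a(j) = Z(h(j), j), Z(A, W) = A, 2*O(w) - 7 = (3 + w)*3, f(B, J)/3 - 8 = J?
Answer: -865/1008 ≈ -0.85814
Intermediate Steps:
f(B, J) = 24 + 3*J
O(w) = 8 + 3*w/2 (O(w) = 7/2 + ((3 + w)*3)/2 = 7/2 + (9 + 3*w)/2 = 7/2 + (9/2 + 3*w/2) = 8 + 3*w/2)
a(j) = j
(375 + O(f(-1, 3)))/(-497 + a(-7)) = (375 + (8 + 3*(24 + 3*3)/2))/(-497 - 7) = (375 + (8 + 3*(24 + 9)/2))/(-504) = (375 + (8 + (3/2)*33))*(-1/504) = (375 + (8 + 99/2))*(-1/504) = (375 + 115/2)*(-1/504) = (865/2)*(-1/504) = -865/1008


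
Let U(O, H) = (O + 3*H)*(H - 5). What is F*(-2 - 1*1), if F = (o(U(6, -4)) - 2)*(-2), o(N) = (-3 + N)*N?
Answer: 16512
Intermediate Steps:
U(O, H) = (-5 + H)*(O + 3*H) (U(O, H) = (O + 3*H)*(-5 + H) = (-5 + H)*(O + 3*H))
o(N) = N*(-3 + N)
F = -5504 (F = ((-15*(-4) - 5*6 + 3*(-4)² - 4*6)*(-3 + (-15*(-4) - 5*6 + 3*(-4)² - 4*6)) - 2)*(-2) = ((60 - 30 + 3*16 - 24)*(-3 + (60 - 30 + 3*16 - 24)) - 2)*(-2) = ((60 - 30 + 48 - 24)*(-3 + (60 - 30 + 48 - 24)) - 2)*(-2) = (54*(-3 + 54) - 2)*(-2) = (54*51 - 2)*(-2) = (2754 - 2)*(-2) = 2752*(-2) = -5504)
F*(-2 - 1*1) = -5504*(-2 - 1*1) = -5504*(-2 - 1) = -5504*(-3) = 16512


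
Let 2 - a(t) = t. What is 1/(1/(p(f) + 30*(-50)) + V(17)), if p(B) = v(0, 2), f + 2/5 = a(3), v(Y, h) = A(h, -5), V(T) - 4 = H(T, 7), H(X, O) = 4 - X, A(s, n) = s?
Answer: -1498/13483 ≈ -0.11110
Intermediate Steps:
a(t) = 2 - t
V(T) = 8 - T (V(T) = 4 + (4 - T) = 8 - T)
v(Y, h) = h
f = -7/5 (f = -⅖ + (2 - 1*3) = -⅖ + (2 - 3) = -⅖ - 1 = -7/5 ≈ -1.4000)
p(B) = 2
1/(1/(p(f) + 30*(-50)) + V(17)) = 1/(1/(2 + 30*(-50)) + (8 - 1*17)) = 1/(1/(2 - 1500) + (8 - 17)) = 1/(1/(-1498) - 9) = 1/(-1/1498 - 9) = 1/(-13483/1498) = -1498/13483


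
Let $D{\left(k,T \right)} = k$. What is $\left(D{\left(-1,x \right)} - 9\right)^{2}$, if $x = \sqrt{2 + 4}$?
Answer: $100$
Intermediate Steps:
$x = \sqrt{6} \approx 2.4495$
$\left(D{\left(-1,x \right)} - 9\right)^{2} = \left(-1 - 9\right)^{2} = \left(-10\right)^{2} = 100$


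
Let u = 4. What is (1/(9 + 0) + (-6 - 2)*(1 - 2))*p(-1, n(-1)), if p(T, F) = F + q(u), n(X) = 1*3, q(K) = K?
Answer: 511/9 ≈ 56.778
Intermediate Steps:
n(X) = 3
p(T, F) = 4 + F (p(T, F) = F + 4 = 4 + F)
(1/(9 + 0) + (-6 - 2)*(1 - 2))*p(-1, n(-1)) = (1/(9 + 0) + (-6 - 2)*(1 - 2))*(4 + 3) = (1/9 - 8*(-1))*7 = (⅑ + 8)*7 = (73/9)*7 = 511/9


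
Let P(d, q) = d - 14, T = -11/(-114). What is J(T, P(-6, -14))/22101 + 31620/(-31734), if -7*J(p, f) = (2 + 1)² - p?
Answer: -4426201895/4441903182 ≈ -0.99646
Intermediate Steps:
T = 11/114 (T = -11*(-1/114) = 11/114 ≈ 0.096491)
P(d, q) = -14 + d
J(p, f) = -9/7 + p/7 (J(p, f) = -((2 + 1)² - p)/7 = -(3² - p)/7 = -(9 - p)/7 = -9/7 + p/7)
J(T, P(-6, -14))/22101 + 31620/(-31734) = (-9/7 + (⅐)*(11/114))/22101 + 31620/(-31734) = (-9/7 + 11/798)*(1/22101) + 31620*(-1/31734) = -145/114*1/22101 - 5270/5289 = -145/2519514 - 5270/5289 = -4426201895/4441903182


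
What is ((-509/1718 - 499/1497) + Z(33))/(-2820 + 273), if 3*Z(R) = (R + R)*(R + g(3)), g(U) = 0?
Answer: -3738559/13127238 ≈ -0.28479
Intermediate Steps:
Z(R) = 2*R²/3 (Z(R) = ((R + R)*(R + 0))/3 = ((2*R)*R)/3 = (2*R²)/3 = 2*R²/3)
((-509/1718 - 499/1497) + Z(33))/(-2820 + 273) = ((-509/1718 - 499/1497) + (⅔)*33²)/(-2820 + 273) = ((-509*1/1718 - 499*1/1497) + (⅔)*1089)/(-2547) = ((-509/1718 - ⅓) + 726)*(-1/2547) = (-3245/5154 + 726)*(-1/2547) = (3738559/5154)*(-1/2547) = -3738559/13127238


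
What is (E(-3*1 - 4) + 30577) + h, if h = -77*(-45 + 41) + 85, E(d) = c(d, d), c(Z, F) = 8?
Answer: 30978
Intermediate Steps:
E(d) = 8
h = 393 (h = -77*(-4) + 85 = 308 + 85 = 393)
(E(-3*1 - 4) + 30577) + h = (8 + 30577) + 393 = 30585 + 393 = 30978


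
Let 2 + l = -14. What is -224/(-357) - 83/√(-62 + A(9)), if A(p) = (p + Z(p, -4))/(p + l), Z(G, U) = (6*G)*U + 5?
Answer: 32/51 + 83*I*√406/116 ≈ 0.62745 + 14.417*I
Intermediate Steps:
Z(G, U) = 5 + 6*G*U (Z(G, U) = 6*G*U + 5 = 5 + 6*G*U)
l = -16 (l = -2 - 14 = -16)
A(p) = (5 - 23*p)/(-16 + p) (A(p) = (p + (5 + 6*p*(-4)))/(p - 16) = (p + (5 - 24*p))/(-16 + p) = (5 - 23*p)/(-16 + p))
-224/(-357) - 83/√(-62 + A(9)) = -224/(-357) - 83/√(-62 + (5 - 23*9)/(-16 + 9)) = -224*(-1/357) - 83/√(-62 + (5 - 207)/(-7)) = 32/51 - 83/√(-62 - ⅐*(-202)) = 32/51 - 83/√(-62 + 202/7) = 32/51 - 83*(-I*√406/116) = 32/51 - (-83)*I*√406/116 = 32/51 + 83*I*√406/116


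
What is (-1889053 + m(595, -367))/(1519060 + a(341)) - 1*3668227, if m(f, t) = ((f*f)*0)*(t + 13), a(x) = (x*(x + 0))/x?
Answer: -5573509661080/1519401 ≈ -3.6682e+6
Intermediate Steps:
a(x) = x (a(x) = (x*x)/x = x**2/x = x)
m(f, t) = 0 (m(f, t) = (f**2*0)*(13 + t) = 0*(13 + t) = 0)
(-1889053 + m(595, -367))/(1519060 + a(341)) - 1*3668227 = (-1889053 + 0)/(1519060 + 341) - 1*3668227 = -1889053/1519401 - 3668227 = -5573509661080/1519401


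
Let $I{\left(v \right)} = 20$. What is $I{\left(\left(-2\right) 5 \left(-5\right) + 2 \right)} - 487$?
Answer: $-467$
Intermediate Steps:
$I{\left(\left(-2\right) 5 \left(-5\right) + 2 \right)} - 487 = 20 - 487 = -467$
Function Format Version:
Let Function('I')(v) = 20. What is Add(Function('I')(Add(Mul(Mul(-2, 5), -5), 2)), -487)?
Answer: -467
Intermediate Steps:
Add(Function('I')(Add(Mul(Mul(-2, 5), -5), 2)), -487) = Add(20, -487) = -467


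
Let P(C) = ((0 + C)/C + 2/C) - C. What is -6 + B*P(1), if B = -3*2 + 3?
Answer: -12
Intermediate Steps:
B = -3 (B = -6 + 3 = -3)
P(C) = 1 - C + 2/C (P(C) = (C/C + 2/C) - C = (1 + 2/C) - C = 1 - C + 2/C)
-6 + B*P(1) = -6 - 3*(1 - 1*1 + 2/1) = -6 - 3*(1 - 1 + 2*1) = -6 - 3*(1 - 1 + 2) = -6 - 3*2 = -6 - 6 = -12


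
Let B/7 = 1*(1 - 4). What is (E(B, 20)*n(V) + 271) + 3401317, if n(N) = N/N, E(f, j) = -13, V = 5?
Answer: 3401575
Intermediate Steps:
B = -21 (B = 7*(1*(1 - 4)) = 7*(1*(-3)) = 7*(-3) = -21)
n(N) = 1
(E(B, 20)*n(V) + 271) + 3401317 = (-13*1 + 271) + 3401317 = (-13 + 271) + 3401317 = 258 + 3401317 = 3401575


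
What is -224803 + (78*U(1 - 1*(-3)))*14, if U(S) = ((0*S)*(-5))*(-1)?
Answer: -224803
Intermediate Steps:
U(S) = 0 (U(S) = (0*(-5))*(-1) = 0*(-1) = 0)
-224803 + (78*U(1 - 1*(-3)))*14 = -224803 + (78*0)*14 = -224803 + 0*14 = -224803 + 0 = -224803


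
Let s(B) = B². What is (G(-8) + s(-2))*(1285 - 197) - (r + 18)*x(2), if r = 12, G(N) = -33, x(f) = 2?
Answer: -31612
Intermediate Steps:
(G(-8) + s(-2))*(1285 - 197) - (r + 18)*x(2) = (-33 + (-2)²)*(1285 - 197) - (12 + 18)*2 = (-33 + 4)*1088 - 30*2 = -29*1088 - 1*60 = -31552 - 60 = -31612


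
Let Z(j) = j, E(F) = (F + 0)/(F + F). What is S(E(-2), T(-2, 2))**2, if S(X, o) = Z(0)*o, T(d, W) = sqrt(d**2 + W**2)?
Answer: 0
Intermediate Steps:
E(F) = 1/2 (E(F) = F/((2*F)) = F*(1/(2*F)) = 1/2)
T(d, W) = sqrt(W**2 + d**2)
S(X, o) = 0 (S(X, o) = 0*o = 0)
S(E(-2), T(-2, 2))**2 = 0**2 = 0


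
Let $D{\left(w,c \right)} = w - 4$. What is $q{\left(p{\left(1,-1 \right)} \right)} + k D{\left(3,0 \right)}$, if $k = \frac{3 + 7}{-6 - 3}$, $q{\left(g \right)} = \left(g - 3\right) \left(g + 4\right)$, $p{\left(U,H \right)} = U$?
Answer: $- \frac{80}{9} \approx -8.8889$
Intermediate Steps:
$D{\left(w,c \right)} = -4 + w$
$q{\left(g \right)} = \left(-3 + g\right) \left(4 + g\right)$
$k = - \frac{10}{9}$ ($k = \frac{10}{-9} = 10 \left(- \frac{1}{9}\right) = - \frac{10}{9} \approx -1.1111$)
$q{\left(p{\left(1,-1 \right)} \right)} + k D{\left(3,0 \right)} = \left(-12 + 1 + 1^{2}\right) - \frac{10 \left(-4 + 3\right)}{9} = \left(-12 + 1 + 1\right) - - \frac{10}{9} = -10 + \frac{10}{9} = - \frac{80}{9}$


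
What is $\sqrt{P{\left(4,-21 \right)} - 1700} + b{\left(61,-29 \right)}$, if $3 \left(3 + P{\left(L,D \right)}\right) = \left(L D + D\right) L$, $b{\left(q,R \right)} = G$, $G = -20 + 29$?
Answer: $9 + i \sqrt{1843} \approx 9.0 + 42.93 i$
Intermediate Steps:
$G = 9$
$b{\left(q,R \right)} = 9$
$P{\left(L,D \right)} = -3 + \frac{L \left(D + D L\right)}{3}$ ($P{\left(L,D \right)} = -3 + \frac{\left(L D + D\right) L}{3} = -3 + \frac{\left(D L + D\right) L}{3} = -3 + \frac{\left(D + D L\right) L}{3} = -3 + \frac{L \left(D + D L\right)}{3}$)
$\sqrt{P{\left(4,-21 \right)} - 1700} + b{\left(61,-29 \right)} = \sqrt{\left(-3 + \frac{1}{3} \left(-21\right) 4 + \frac{1}{3} \left(-21\right) 4^{2}\right) - 1700} + 9 = \sqrt{\left(-3 - 28 + \frac{1}{3} \left(-21\right) 16\right) - 1700} + 9 = \sqrt{\left(-3 - 28 - 112\right) - 1700} + 9 = \sqrt{-143 - 1700} + 9 = \sqrt{-1843} + 9 = i \sqrt{1843} + 9 = 9 + i \sqrt{1843}$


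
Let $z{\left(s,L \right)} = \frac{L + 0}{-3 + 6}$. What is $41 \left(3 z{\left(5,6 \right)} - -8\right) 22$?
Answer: $12628$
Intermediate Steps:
$z{\left(s,L \right)} = \frac{L}{3}$
$41 \left(3 z{\left(5,6 \right)} - -8\right) 22 = 41 \left(3 \cdot \frac{1}{3} \cdot 6 - -8\right) 22 = 41 \left(3 \cdot 2 + 8\right) 22 = 41 \left(6 + 8\right) 22 = 41 \cdot 14 \cdot 22 = 574 \cdot 22 = 12628$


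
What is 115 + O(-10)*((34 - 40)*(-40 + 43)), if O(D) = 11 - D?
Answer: -263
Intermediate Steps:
115 + O(-10)*((34 - 40)*(-40 + 43)) = 115 + (11 - 1*(-10))*((34 - 40)*(-40 + 43)) = 115 + (11 + 10)*(-6*3) = 115 + 21*(-18) = 115 - 378 = -263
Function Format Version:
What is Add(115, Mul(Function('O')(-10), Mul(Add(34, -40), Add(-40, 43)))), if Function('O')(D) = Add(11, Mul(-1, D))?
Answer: -263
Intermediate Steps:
Add(115, Mul(Function('O')(-10), Mul(Add(34, -40), Add(-40, 43)))) = Add(115, Mul(Add(11, Mul(-1, -10)), Mul(Add(34, -40), Add(-40, 43)))) = Add(115, Mul(Add(11, 10), Mul(-6, 3))) = Add(115, Mul(21, -18)) = Add(115, -378) = -263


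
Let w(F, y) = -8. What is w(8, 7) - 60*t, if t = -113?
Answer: 6772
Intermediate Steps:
w(8, 7) - 60*t = -8 - 60*(-113) = -8 + 6780 = 6772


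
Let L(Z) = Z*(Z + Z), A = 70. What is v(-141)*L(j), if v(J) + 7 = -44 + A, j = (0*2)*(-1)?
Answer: 0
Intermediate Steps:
j = 0 (j = 0*(-1) = 0)
v(J) = 19 (v(J) = -7 + (-44 + 70) = -7 + 26 = 19)
L(Z) = 2*Z² (L(Z) = Z*(2*Z) = 2*Z²)
v(-141)*L(j) = 19*(2*0²) = 19*(2*0) = 19*0 = 0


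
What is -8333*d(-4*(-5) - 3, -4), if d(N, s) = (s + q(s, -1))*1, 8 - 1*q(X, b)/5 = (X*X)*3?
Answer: 1699932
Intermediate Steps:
q(X, b) = 40 - 15*X² (q(X, b) = 40 - 5*X*X*3 = 40 - 5*X²*3 = 40 - 15*X²)
d(N, s) = 40 + s - 15*s² (d(N, s) = (s + (40 - 15*s²))*1 = (40 + s - 15*s²)*1 = 40 + s - 15*s²)
-8333*d(-4*(-5) - 3, -4) = -8333*(40 - 4 - 15*(-4)²) = -8333*(40 - 4 - 15*16) = -8333*(40 - 4 - 240) = -8333*(-204) = 1699932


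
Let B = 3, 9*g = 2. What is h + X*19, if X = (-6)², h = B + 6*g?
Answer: 2065/3 ≈ 688.33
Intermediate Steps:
g = 2/9 (g = (⅑)*2 = 2/9 ≈ 0.22222)
h = 13/3 (h = 3 + 6*(2/9) = 3 + 4/3 = 13/3 ≈ 4.3333)
X = 36
h + X*19 = 13/3 + 36*19 = 13/3 + 684 = 2065/3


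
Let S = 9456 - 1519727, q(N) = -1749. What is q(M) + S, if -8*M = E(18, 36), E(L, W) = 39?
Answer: -1512020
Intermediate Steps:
M = -39/8 (M = -⅛*39 = -39/8 ≈ -4.8750)
S = -1510271
q(M) + S = -1749 - 1510271 = -1512020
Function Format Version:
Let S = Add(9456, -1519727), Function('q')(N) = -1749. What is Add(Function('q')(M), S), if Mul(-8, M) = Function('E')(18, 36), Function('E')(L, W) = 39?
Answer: -1512020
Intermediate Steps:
M = Rational(-39, 8) (M = Mul(Rational(-1, 8), 39) = Rational(-39, 8) ≈ -4.8750)
S = -1510271
Add(Function('q')(M), S) = Add(-1749, -1510271) = -1512020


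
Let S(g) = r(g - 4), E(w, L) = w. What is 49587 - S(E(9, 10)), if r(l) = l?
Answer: 49582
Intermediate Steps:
S(g) = -4 + g (S(g) = g - 4 = -4 + g)
49587 - S(E(9, 10)) = 49587 - (-4 + 9) = 49587 - 1*5 = 49587 - 5 = 49582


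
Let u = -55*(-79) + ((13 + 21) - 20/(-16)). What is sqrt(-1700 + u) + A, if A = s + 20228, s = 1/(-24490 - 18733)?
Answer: 874314843/43223 + sqrt(10721)/2 ≈ 20280.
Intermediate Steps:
u = 17521/4 (u = 4345 + (34 - 20*(-1/16)) = 4345 + (34 + 5/4) = 4345 + 141/4 = 17521/4 ≈ 4380.3)
s = -1/43223 (s = 1/(-43223) = -1/43223 ≈ -2.3136e-5)
A = 874314843/43223 (A = -1/43223 + 20228 = 874314843/43223 ≈ 20228.)
sqrt(-1700 + u) + A = sqrt(-1700 + 17521/4) + 874314843/43223 = sqrt(10721/4) + 874314843/43223 = sqrt(10721)/2 + 874314843/43223 = 874314843/43223 + sqrt(10721)/2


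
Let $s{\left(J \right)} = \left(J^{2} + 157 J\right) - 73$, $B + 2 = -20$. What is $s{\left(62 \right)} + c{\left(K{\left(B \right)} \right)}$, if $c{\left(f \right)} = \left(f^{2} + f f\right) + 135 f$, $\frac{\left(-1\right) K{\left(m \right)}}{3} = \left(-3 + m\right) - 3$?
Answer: $38957$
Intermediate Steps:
$B = -22$ ($B = -2 - 20 = -22$)
$s{\left(J \right)} = -73 + J^{2} + 157 J$
$K{\left(m \right)} = 18 - 3 m$ ($K{\left(m \right)} = - 3 \left(\left(-3 + m\right) - 3\right) = - 3 \left(-6 + m\right) = 18 - 3 m$)
$c{\left(f \right)} = 2 f^{2} + 135 f$ ($c{\left(f \right)} = \left(f^{2} + f^{2}\right) + 135 f = 2 f^{2} + 135 f$)
$s{\left(62 \right)} + c{\left(K{\left(B \right)} \right)} = \left(-73 + 62^{2} + 157 \cdot 62\right) + \left(18 - -66\right) \left(135 + 2 \left(18 - -66\right)\right) = \left(-73 + 3844 + 9734\right) + \left(18 + 66\right) \left(135 + 2 \left(18 + 66\right)\right) = 13505 + 84 \left(135 + 2 \cdot 84\right) = 13505 + 84 \left(135 + 168\right) = 13505 + 84 \cdot 303 = 13505 + 25452 = 38957$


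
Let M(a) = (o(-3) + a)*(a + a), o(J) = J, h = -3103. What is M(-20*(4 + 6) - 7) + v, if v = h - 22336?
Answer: 61501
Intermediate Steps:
M(a) = 2*a*(-3 + a) (M(a) = (-3 + a)*(a + a) = (-3 + a)*(2*a) = 2*a*(-3 + a))
v = -25439 (v = -3103 - 22336 = -25439)
M(-20*(4 + 6) - 7) + v = 2*(-20*(4 + 6) - 7)*(-3 + (-20*(4 + 6) - 7)) - 25439 = 2*(-20*10 - 7)*(-3 + (-20*10 - 7)) - 25439 = 2*(-5*40 - 7)*(-3 + (-5*40 - 7)) - 25439 = 2*(-200 - 7)*(-3 + (-200 - 7)) - 25439 = 2*(-207)*(-3 - 207) - 25439 = 2*(-207)*(-210) - 25439 = 86940 - 25439 = 61501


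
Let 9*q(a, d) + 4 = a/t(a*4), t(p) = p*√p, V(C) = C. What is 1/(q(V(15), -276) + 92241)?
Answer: 7172625600/661606970135999 - 72*√15/661606970135999 ≈ 1.0841e-5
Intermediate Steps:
t(p) = p^(3/2)
q(a, d) = -4/9 + 1/(72*√a) (q(a, d) = -4/9 + (a/((a*4)^(3/2)))/9 = -4/9 + (a/((4*a)^(3/2)))/9 = -4/9 + (a/((8*a^(3/2))))/9 = -4/9 + (a*(1/(8*a^(3/2))))/9 = -4/9 + (1/(8*√a))/9 = -4/9 + 1/(72*√a))
1/(q(V(15), -276) + 92241) = 1/((-4/9 + 1/(72*√15)) + 92241) = 1/((-4/9 + (√15/15)/72) + 92241) = 1/((-4/9 + √15/1080) + 92241) = 1/(830165/9 + √15/1080)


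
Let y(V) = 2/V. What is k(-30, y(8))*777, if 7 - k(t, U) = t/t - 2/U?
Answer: 10878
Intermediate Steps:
k(t, U) = 6 + 2/U (k(t, U) = 7 - (t/t - 2/U) = 7 - (1 - 2/U) = 7 + (-1 + 2/U) = 6 + 2/U)
k(-30, y(8))*777 = (6 + 2/((2/8)))*777 = (6 + 2/((2*(1/8))))*777 = (6 + 2/(1/4))*777 = (6 + 2*4)*777 = (6 + 8)*777 = 14*777 = 10878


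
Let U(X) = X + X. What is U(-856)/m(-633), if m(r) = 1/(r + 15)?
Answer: 1058016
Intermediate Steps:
m(r) = 1/(15 + r)
U(X) = 2*X
U(-856)/m(-633) = (2*(-856))/(1/(15 - 633)) = -1712/(1/(-618)) = -1712/(-1/618) = -1712*(-618) = 1058016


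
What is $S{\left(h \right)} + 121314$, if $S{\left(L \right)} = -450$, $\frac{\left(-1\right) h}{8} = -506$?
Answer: $120864$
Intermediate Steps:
$h = 4048$ ($h = \left(-8\right) \left(-506\right) = 4048$)
$S{\left(h \right)} + 121314 = -450 + 121314 = 120864$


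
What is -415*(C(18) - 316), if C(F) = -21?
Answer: 139855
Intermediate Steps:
-415*(C(18) - 316) = -415*(-21 - 316) = -415*(-337) = 139855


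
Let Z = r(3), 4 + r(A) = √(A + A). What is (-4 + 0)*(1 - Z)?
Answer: -20 + 4*√6 ≈ -10.202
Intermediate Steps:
r(A) = -4 + √2*√A (r(A) = -4 + √(A + A) = -4 + √(2*A) = -4 + √2*√A)
Z = -4 + √6 (Z = -4 + √2*√3 = -4 + √6 ≈ -1.5505)
(-4 + 0)*(1 - Z) = (-4 + 0)*(1 - (-4 + √6)) = -4*(1 + (4 - √6)) = -4*(5 - √6) = -20 + 4*√6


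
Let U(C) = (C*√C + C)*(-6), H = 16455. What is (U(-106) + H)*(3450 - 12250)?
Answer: -150400800 - 5596800*I*√106 ≈ -1.504e+8 - 5.7623e+7*I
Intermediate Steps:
U(C) = -6*C - 6*C^(3/2) (U(C) = (C^(3/2) + C)*(-6) = (C + C^(3/2))*(-6) = -6*C - 6*C^(3/2))
(U(-106) + H)*(3450 - 12250) = ((-6*(-106) - (-636)*I*√106) + 16455)*(3450 - 12250) = ((636 - (-636)*I*√106) + 16455)*(-8800) = ((636 + 636*I*√106) + 16455)*(-8800) = (17091 + 636*I*√106)*(-8800) = -150400800 - 5596800*I*√106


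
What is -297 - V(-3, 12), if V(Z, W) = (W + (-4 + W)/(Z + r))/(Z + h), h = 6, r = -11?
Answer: -6317/21 ≈ -300.81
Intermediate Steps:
V(Z, W) = (W + (-4 + W)/(-11 + Z))/(6 + Z) (V(Z, W) = (W + (-4 + W)/(Z - 11))/(Z + 6) = (W + (-4 + W)/(-11 + Z))/(6 + Z))
-297 - V(-3, 12) = -297 - (-4 - 10*12 + 12*(-3))/(-66 + (-3)**2 - 5*(-3)) = -297 - (-4 - 120 - 36)/(-66 + 9 + 15) = -297 - (-160)/(-42) = -297 - (-1)*(-160)/42 = -297 - 1*80/21 = -297 - 80/21 = -6317/21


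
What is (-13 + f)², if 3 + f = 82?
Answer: 4356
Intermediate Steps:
f = 79 (f = -3 + 82 = 79)
(-13 + f)² = (-13 + 79)² = 66² = 4356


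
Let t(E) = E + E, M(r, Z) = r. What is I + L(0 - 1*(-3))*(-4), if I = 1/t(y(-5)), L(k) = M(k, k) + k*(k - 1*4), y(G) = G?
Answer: -1/10 ≈ -0.10000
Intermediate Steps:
t(E) = 2*E
L(k) = k + k*(-4 + k) (L(k) = k + k*(k - 1*4) = k + k*(k - 4) = k + k*(-4 + k))
I = -1/10 (I = 1/(2*(-5)) = 1/(-10) = -1/10 ≈ -0.10000)
I + L(0 - 1*(-3))*(-4) = -1/10 + ((0 - 1*(-3))*(-3 + (0 - 1*(-3))))*(-4) = -1/10 + ((0 + 3)*(-3 + (0 + 3)))*(-4) = -1/10 + (3*(-3 + 3))*(-4) = -1/10 + (3*0)*(-4) = -1/10 + 0*(-4) = -1/10 + 0 = -1/10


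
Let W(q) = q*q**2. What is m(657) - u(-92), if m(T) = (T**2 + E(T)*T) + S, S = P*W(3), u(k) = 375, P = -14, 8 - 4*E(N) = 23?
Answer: 1713729/4 ≈ 4.2843e+5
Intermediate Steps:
E(N) = -15/4 (E(N) = 2 - 1/4*23 = 2 - 23/4 = -15/4)
W(q) = q**3
S = -378 (S = -14*3**3 = -14*27 = -378)
m(T) = -378 + T**2 - 15*T/4 (m(T) = (T**2 - 15*T/4) - 378 = -378 + T**2 - 15*T/4)
m(657) - u(-92) = (-378 + 657**2 - 15/4*657) - 1*375 = (-378 + 431649 - 9855/4) - 375 = 1715229/4 - 375 = 1713729/4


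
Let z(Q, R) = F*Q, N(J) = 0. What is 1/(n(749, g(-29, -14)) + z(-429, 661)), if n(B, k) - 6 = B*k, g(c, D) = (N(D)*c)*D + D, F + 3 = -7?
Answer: -1/6190 ≈ -0.00016155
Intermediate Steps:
F = -10 (F = -3 - 7 = -10)
g(c, D) = D (g(c, D) = (0*c)*D + D = 0*D + D = 0 + D = D)
z(Q, R) = -10*Q
n(B, k) = 6 + B*k
1/(n(749, g(-29, -14)) + z(-429, 661)) = 1/((6 + 749*(-14)) - 10*(-429)) = 1/((6 - 10486) + 4290) = 1/(-10480 + 4290) = 1/(-6190) = -1/6190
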